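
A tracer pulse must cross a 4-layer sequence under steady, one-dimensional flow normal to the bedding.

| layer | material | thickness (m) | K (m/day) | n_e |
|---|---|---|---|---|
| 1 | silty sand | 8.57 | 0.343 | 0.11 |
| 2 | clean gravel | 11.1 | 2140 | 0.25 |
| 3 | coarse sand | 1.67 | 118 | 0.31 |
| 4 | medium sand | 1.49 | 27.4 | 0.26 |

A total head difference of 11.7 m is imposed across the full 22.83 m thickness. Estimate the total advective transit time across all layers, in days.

With flow normal to the layers, continuity requires the same specific discharge q through every layer.
Σ(b_i/K_i) = 8.57/0.343 + 11.1/2140 + 1.67/118 + 1.49/27.4 = 25.06 d.
q = Δh / Σ(b_i/K_i) = 11.7 / 25.06 = 0.4669 m/day.
In each layer the seepage velocity is v_i = q/n_i, so the layer transit time is t_i = b_i·n_i / q:
  layer 1 (silty sand): t_1 = 8.57 × 0.11 / 0.4669 = 2.019 d
  layer 2 (clean gravel): t_2 = 11.1 × 0.25 / 0.4669 = 5.944 d
  layer 3 (coarse sand): t_3 = 1.67 × 0.31 / 0.4669 = 1.109 d
  layer 4 (medium sand): t_4 = 1.49 × 0.26 / 0.4669 = 0.8297 d
Total t = Σ t_i = 9.901 days.

9.90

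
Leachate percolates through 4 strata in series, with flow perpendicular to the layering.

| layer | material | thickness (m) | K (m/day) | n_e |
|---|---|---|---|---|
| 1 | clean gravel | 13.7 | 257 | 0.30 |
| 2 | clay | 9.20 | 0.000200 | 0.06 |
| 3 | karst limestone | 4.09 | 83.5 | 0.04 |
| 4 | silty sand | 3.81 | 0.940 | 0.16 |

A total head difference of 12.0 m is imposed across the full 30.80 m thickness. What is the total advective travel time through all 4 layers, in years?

57.0

With flow normal to the layers, continuity requires the same specific discharge q through every layer.
Σ(b_i/K_i) = 13.7/257 + 9.20/0.000200 + 4.09/83.5 + 3.81/0.940 = 46004 d.
q = Δh / Σ(b_i/K_i) = 12.0 / 46004 = 0.0002608 m/day.
In each layer the seepage velocity is v_i = q/n_i, so the layer transit time is t_i = b_i·n_i / q:
  layer 1 (clean gravel): t_1 = 13.7 × 0.30 / 0.0002608 = 15756 d
  layer 2 (clay): t_2 = 9.20 × 0.06 / 0.0002608 = 2116 d
  layer 3 (karst limestone): t_3 = 4.09 × 0.04 / 0.0002608 = 627.2 d
  layer 4 (silty sand): t_4 = 3.81 × 0.16 / 0.0002608 = 2337 d
Total t = Σ t_i = 20837 days = 57.05 years.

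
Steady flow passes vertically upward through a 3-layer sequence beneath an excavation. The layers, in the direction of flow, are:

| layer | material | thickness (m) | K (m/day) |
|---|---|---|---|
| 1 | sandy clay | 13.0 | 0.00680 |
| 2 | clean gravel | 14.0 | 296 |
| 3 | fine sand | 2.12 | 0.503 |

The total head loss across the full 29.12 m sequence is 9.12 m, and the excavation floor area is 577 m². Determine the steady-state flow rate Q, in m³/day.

Flow is perpendicular to layering, so the layers act in series and the equivalent K is the thickness-weighted harmonic mean.
Total thickness L = 13.0 + 14.0 + 2.12 = 29.12 m.
Σ(b_i/K_i) = 13.0/0.00680 + 14.0/296 + 2.12/0.503 = 1916 d.
K_eq = L / Σ(b_i/K_i) = 29.12 / 1916 = 0.01520 m/day.
Q = K_eq · A · (Δh/L) = 0.01520 × 577 × (9.12/29.12) = 2.746 m³/day.

2.75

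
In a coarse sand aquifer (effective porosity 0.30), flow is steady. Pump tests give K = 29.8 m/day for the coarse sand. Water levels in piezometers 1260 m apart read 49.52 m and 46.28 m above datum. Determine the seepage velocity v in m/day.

Hydraulic gradient i = (49.52 − 46.28) / 1260 = 3.24 / 1260 = 0.002571.
Darcy flux q = K · i = 29.80 × 0.002571 = 0.07663 m/day.
Seepage velocity v = q / n_e = 0.07663 / 0.30 = 0.2554 m/day.

0.255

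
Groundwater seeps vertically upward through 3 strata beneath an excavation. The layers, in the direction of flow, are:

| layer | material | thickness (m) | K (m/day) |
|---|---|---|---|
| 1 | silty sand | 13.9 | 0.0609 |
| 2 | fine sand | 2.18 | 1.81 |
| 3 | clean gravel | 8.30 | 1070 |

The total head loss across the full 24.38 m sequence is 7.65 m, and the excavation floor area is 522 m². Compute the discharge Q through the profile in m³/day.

17.4

Flow is perpendicular to layering, so the layers act in series and the equivalent K is the thickness-weighted harmonic mean.
Total thickness L = 13.9 + 2.18 + 8.30 = 24.38 m.
Σ(b_i/K_i) = 13.9/0.0609 + 2.18/1.81 + 8.30/1070 = 229.5 d.
K_eq = L / Σ(b_i/K_i) = 24.38 / 229.5 = 0.1063 m/day.
Q = K_eq · A · (Δh/L) = 0.1063 × 522 × (7.65/24.38) = 17.40 m³/day.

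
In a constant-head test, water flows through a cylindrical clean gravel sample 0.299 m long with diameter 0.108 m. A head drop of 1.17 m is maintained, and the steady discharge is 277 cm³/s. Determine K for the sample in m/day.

Cross-sectional area A = π·(d/2)² = π × (0.108/2)² = 0.009161 m².
Convert discharge: 277 cm³/s = 0.0002770 m³/s.
Darcy's law rearranged: K = Q·L / (A·Δh) = 0.0002770 × 0.299 / (0.009161 × 1.17) = 0.007727 m/s = 667.6 m/day.

668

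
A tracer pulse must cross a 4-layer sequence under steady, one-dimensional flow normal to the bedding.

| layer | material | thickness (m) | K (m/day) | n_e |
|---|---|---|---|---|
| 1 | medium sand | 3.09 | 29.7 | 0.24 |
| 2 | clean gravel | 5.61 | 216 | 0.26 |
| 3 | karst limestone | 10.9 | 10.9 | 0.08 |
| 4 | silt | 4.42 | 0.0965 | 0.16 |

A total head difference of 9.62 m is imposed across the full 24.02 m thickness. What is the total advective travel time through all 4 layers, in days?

18.4

With flow normal to the layers, continuity requires the same specific discharge q through every layer.
Σ(b_i/K_i) = 3.09/29.7 + 5.61/216 + 10.9/10.9 + 4.42/0.0965 = 46.93 d.
q = Δh / Σ(b_i/K_i) = 9.62 / 46.93 = 0.2050 m/day.
In each layer the seepage velocity is v_i = q/n_i, so the layer transit time is t_i = b_i·n_i / q:
  layer 1 (medium sand): t_1 = 3.09 × 0.24 / 0.2050 = 3.618 d
  layer 2 (clean gravel): t_2 = 5.61 × 0.26 / 0.2050 = 7.116 d
  layer 3 (karst limestone): t_3 = 10.9 × 0.08 / 0.2050 = 4.254 d
  layer 4 (silt): t_4 = 4.42 × 0.16 / 0.2050 = 3.450 d
Total t = Σ t_i = 18.44 days.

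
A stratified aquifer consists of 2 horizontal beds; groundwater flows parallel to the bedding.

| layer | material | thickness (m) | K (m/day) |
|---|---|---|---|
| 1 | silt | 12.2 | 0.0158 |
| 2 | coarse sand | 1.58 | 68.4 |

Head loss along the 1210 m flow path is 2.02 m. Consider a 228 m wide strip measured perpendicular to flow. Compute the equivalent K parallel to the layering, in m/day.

Flow is parallel to layering, so each bed carries its own Darcy discharge and the transmissivities add.
Σ(K_i·b_i) = 0.0158×12.2 + 68.4×1.58 = 108.3 m²/day.
Total thickness b = 13.78 m, so K_eq = Σ(K_i·b_i)/b = 7.857 m/day.

7.86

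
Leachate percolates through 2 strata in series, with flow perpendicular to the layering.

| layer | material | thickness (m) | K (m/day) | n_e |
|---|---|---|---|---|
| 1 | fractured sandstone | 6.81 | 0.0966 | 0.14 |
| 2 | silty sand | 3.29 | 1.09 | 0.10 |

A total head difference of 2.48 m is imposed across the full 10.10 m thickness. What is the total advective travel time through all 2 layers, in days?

38.0

With flow normal to the layers, continuity requires the same specific discharge q through every layer.
Σ(b_i/K_i) = 6.81/0.0966 + 3.29/1.09 = 73.52 d.
q = Δh / Σ(b_i/K_i) = 2.48 / 73.52 = 0.03373 m/day.
In each layer the seepage velocity is v_i = q/n_i, so the layer transit time is t_i = b_i·n_i / q:
  layer 1 (fractured sandstone): t_1 = 6.81 × 0.14 / 0.03373 = 28.26 d
  layer 2 (silty sand): t_2 = 3.29 × 0.10 / 0.03373 = 9.753 d
Total t = Σ t_i = 38.01 days.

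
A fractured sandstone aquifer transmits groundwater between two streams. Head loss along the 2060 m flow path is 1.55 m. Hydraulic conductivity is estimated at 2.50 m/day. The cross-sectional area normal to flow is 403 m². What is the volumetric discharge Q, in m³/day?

0.758

Hydraulic gradient i = Δh / L = 1.55 / 2060 = 0.0007524.
Darcy's law: Q = K · A · i = 2.500 × 403.0 × 0.0007524 = 0.7581 m³/day.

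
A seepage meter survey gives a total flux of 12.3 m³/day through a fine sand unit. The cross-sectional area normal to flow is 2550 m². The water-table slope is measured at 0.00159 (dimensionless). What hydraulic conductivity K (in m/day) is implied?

3.03

Hydraulic gradient i = 0.00159.
From Q = K·A·i, K = Q / (A·i) = 12.3 / (2550 × 0.001590) = 3.034 m/day.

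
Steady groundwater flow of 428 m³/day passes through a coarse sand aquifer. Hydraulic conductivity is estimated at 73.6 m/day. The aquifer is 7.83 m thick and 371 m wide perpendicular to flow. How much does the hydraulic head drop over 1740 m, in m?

3.48

Cross-sectional area A = 371 × 7.83 = 2905 m².
From Q = K·A·i, i = Q / (K·A) = 428 / (73.60 × 2905) = 0.002002.
Head loss Δh = i · L = 0.002002 × 1740 = 3.483 m.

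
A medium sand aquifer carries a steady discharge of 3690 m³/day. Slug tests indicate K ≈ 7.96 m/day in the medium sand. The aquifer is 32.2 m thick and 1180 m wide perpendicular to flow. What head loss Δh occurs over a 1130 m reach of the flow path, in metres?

Cross-sectional area A = 1180 × 32.2 = 37996 m².
From Q = K·A·i, i = Q / (K·A) = 3690 / (7.960 × 37996) = 0.01220.
Head loss Δh = i · L = 0.01220 × 1130 = 13.79 m.

13.8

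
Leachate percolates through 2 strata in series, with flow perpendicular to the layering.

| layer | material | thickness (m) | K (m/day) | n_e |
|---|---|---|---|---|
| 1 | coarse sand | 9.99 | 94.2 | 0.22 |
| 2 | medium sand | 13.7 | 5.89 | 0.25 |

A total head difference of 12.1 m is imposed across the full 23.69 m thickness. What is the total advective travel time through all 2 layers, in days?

1.13

With flow normal to the layers, continuity requires the same specific discharge q through every layer.
Σ(b_i/K_i) = 9.99/94.2 + 13.7/5.89 = 2.432 d.
q = Δh / Σ(b_i/K_i) = 12.1 / 2.432 = 4.975 m/day.
In each layer the seepage velocity is v_i = q/n_i, so the layer transit time is t_i = b_i·n_i / q:
  layer 1 (coarse sand): t_1 = 9.99 × 0.22 / 4.975 = 0.4417 d
  layer 2 (medium sand): t_2 = 13.7 × 0.25 / 4.975 = 0.6884 d
Total t = Σ t_i = 1.130 days.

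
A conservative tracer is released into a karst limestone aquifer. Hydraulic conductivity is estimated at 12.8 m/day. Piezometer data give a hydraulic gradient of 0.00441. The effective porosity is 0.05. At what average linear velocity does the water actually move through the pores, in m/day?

Hydraulic gradient i = 0.00441.
Darcy flux q = K · i = 12.80 × 0.004410 = 0.05645 m/day.
Seepage velocity v = q / n_e = 0.05645 / 0.05 = 1.129 m/day.

1.13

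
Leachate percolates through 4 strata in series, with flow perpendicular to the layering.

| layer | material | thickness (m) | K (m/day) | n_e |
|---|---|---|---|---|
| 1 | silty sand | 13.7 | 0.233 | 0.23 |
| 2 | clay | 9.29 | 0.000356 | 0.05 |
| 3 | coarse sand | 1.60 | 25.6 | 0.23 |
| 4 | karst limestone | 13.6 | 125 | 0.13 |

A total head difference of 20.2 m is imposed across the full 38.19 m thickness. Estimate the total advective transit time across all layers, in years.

20.4

With flow normal to the layers, continuity requires the same specific discharge q through every layer.
Σ(b_i/K_i) = 13.7/0.233 + 9.29/0.000356 + 1.60/25.6 + 13.6/125 = 26154 d.
q = Δh / Σ(b_i/K_i) = 20.2 / 26154 = 0.0007723 m/day.
In each layer the seepage velocity is v_i = q/n_i, so the layer transit time is t_i = b_i·n_i / q:
  layer 1 (silty sand): t_1 = 13.7 × 0.23 / 0.0007723 = 4080 d
  layer 2 (clay): t_2 = 9.29 × 0.05 / 0.0007723 = 601.4 d
  layer 3 (coarse sand): t_3 = 1.60 × 0.23 / 0.0007723 = 476.5 d
  layer 4 (karst limestone): t_4 = 13.6 × 0.13 / 0.0007723 = 2289 d
Total t = Σ t_i = 7447 days = 20.39 years.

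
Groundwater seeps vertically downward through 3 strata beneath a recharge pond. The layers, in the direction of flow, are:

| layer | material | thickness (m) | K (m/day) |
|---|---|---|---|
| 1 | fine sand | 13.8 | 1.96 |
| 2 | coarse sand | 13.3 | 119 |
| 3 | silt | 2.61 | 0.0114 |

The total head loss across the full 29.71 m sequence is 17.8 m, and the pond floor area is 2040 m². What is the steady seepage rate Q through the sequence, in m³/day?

Flow is perpendicular to layering, so the layers act in series and the equivalent K is the thickness-weighted harmonic mean.
Total thickness L = 13.8 + 13.3 + 2.61 = 29.71 m.
Σ(b_i/K_i) = 13.8/1.96 + 13.3/119 + 2.61/0.0114 = 236.1 d.
K_eq = L / Σ(b_i/K_i) = 29.71 / 236.1 = 0.1258 m/day.
Q = K_eq · A · (Δh/L) = 0.1258 × 2040 × (17.8/29.71) = 153.8 m³/day.

154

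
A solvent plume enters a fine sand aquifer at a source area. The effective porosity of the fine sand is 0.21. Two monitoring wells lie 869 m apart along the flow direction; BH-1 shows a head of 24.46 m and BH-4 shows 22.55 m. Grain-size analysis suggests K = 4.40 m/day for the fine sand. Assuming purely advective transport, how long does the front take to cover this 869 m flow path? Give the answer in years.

51.7

Hydraulic gradient i = (24.46 − 22.55) / 869 = 1.91 / 869 = 0.002198.
Darcy flux q = K · i = 4.400 × 0.002198 = 0.009671 m/day.
Seepage velocity v = q / n_e = 0.009671 / 0.21 = 0.04605 m/day.
Travel time t = L / v = 869 / 0.04605 = 18870 days = 51.66 years.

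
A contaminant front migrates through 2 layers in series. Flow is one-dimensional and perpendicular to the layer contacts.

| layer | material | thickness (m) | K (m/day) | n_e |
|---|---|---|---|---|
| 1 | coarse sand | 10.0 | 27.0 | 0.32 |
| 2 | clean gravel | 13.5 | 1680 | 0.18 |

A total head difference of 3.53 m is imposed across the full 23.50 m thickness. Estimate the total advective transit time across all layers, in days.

0.604

With flow normal to the layers, continuity requires the same specific discharge q through every layer.
Σ(b_i/K_i) = 10.0/27.0 + 13.5/1680 = 0.3784 d.
q = Δh / Σ(b_i/K_i) = 3.53 / 0.3784 = 9.329 m/day.
In each layer the seepage velocity is v_i = q/n_i, so the layer transit time is t_i = b_i·n_i / q:
  layer 1 (coarse sand): t_1 = 10.0 × 0.32 / 9.329 = 0.3430 d
  layer 2 (clean gravel): t_2 = 13.5 × 0.18 / 9.329 = 0.2605 d
Total t = Σ t_i = 0.6035 days.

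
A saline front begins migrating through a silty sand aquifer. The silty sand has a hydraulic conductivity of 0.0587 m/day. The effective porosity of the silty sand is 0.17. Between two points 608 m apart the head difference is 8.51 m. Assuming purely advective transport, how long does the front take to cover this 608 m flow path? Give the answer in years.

344

Hydraulic gradient i = Δh / L = 8.51 / 608 = 0.01400.
Darcy flux q = K · i = 0.05870 × 0.01400 = 0.0008216 m/day.
Seepage velocity v = q / n_e = 0.0008216 / 0.17 = 0.004833 m/day.
Travel time t = L / v = 608 / 0.004833 = 1.258e+05 days = 344.4 years.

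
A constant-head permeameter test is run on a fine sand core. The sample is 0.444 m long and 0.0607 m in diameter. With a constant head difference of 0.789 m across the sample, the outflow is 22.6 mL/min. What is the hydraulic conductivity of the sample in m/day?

6.33

Cross-sectional area A = π·(d/2)² = π × (0.0607/2)² = 0.002894 m².
Convert discharge: 22.6 mL/min = 3.767e-07 m³/s.
Darcy's law rearranged: K = Q·L / (A·Δh) = 3.767e-07 × 0.444 / (0.002894 × 0.789) = 7.325e-05 m/s = 6.329 m/day.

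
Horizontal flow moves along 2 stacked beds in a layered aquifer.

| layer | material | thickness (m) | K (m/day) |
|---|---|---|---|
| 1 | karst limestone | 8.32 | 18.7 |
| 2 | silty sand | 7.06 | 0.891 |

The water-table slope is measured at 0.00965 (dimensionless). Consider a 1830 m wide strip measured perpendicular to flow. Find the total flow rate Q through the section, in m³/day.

2860

Flow is parallel to layering, so each bed carries its own Darcy discharge and the transmissivities add.
Σ(K_i·b_i) = 18.7×8.32 + 0.891×7.06 = 161.9 m²/day.
Hydraulic gradient i = 0.00965.
Q = Σ(K_i·b_i) · W · i = 161.9 × 1830 × 0.009650 = 2859 m³/day.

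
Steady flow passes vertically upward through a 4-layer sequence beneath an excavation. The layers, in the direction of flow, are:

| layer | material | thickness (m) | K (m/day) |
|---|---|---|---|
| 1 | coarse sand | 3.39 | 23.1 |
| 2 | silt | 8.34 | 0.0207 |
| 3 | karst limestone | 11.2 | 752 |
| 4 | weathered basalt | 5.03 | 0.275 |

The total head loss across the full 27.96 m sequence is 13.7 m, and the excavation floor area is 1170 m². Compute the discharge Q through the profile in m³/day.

Flow is perpendicular to layering, so the layers act in series and the equivalent K is the thickness-weighted harmonic mean.
Total thickness L = 3.39 + 8.34 + 11.2 + 5.03 = 27.96 m.
Σ(b_i/K_i) = 3.39/23.1 + 8.34/0.0207 + 11.2/752 + 5.03/0.275 = 421.4 d.
K_eq = L / Σ(b_i/K_i) = 27.96 / 421.4 = 0.06636 m/day.
Q = K_eq · A · (Δh/L) = 0.06636 × 1170 × (13.7/27.96) = 38.04 m³/day.

38.0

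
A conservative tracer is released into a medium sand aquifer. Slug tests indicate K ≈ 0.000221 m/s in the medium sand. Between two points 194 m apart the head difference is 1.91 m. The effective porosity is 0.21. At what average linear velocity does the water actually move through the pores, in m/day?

0.895

Convert K: 0.000221 m/s × 86400 = 19.09 m/day.
Hydraulic gradient i = Δh / L = 1.91 / 194 = 0.009845.
Darcy flux q = K · i = 19.09 × 0.009845 = 0.1880 m/day.
Seepage velocity v = q / n_e = 0.1880 / 0.21 = 0.8952 m/day.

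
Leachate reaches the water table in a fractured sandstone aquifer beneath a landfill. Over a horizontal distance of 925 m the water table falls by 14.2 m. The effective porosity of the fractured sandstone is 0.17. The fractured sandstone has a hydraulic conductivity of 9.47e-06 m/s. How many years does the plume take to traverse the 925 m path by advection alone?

34.3

Convert K: 9.47e-06 m/s × 86400 = 0.8182 m/day.
Hydraulic gradient i = Δh / L = 14.2 / 925 = 0.01535.
Darcy flux q = K · i = 0.8182 × 0.01535 = 0.01256 m/day.
Seepage velocity v = q / n_e = 0.01256 / 0.17 = 0.07389 m/day.
Travel time t = L / v = 925 / 0.07389 = 12519 days = 34.28 years.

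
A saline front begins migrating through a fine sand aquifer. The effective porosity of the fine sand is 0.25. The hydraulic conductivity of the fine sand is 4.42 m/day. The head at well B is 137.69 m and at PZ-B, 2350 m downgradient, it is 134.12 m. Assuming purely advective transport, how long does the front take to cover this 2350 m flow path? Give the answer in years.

240

Hydraulic gradient i = (137.69 − 134.12) / 2350 = 3.57 / 2350 = 0.001519.
Darcy flux q = K · i = 4.420 × 0.001519 = 0.006715 m/day.
Seepage velocity v = q / n_e = 0.006715 / 0.25 = 0.02686 m/day.
Travel time t = L / v = 2350 / 0.02686 = 87495 days = 239.5 years.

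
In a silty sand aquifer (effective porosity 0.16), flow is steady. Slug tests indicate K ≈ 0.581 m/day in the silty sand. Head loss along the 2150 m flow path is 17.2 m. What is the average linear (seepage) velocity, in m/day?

0.0290

Hydraulic gradient i = Δh / L = 17.2 / 2150 = 0.008000.
Darcy flux q = K · i = 0.5810 × 0.008000 = 0.004648 m/day.
Seepage velocity v = q / n_e = 0.004648 / 0.16 = 0.02905 m/day.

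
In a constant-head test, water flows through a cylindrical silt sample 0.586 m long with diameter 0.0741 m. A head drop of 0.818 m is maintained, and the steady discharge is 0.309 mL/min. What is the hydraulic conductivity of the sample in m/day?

Cross-sectional area A = π·(d/2)² = π × (0.0741/2)² = 0.004312 m².
Convert discharge: 0.309 mL/min = 5.150e-09 m³/s.
Darcy's law rearranged: K = Q·L / (A·Δh) = 5.150e-09 × 0.586 / (0.004312 × 0.818) = 8.555e-07 m/s = 0.07392 m/day.

0.0739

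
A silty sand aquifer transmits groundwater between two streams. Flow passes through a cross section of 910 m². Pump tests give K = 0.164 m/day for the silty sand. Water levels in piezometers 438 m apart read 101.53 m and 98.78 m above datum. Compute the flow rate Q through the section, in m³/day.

Hydraulic gradient i = (101.53 − 98.78) / 438 = 2.75 / 438 = 0.006279.
Darcy's law: Q = K · A · i = 0.1640 × 910.0 × 0.006279 = 0.9370 m³/day.

0.937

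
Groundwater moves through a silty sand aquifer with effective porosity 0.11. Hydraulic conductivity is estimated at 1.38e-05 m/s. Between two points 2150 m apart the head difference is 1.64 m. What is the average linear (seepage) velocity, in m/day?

Convert K: 1.38e-05 m/s × 86400 = 1.192 m/day.
Hydraulic gradient i = Δh / L = 1.64 / 2150 = 0.0007628.
Darcy flux q = K · i = 1.192 × 0.0007628 = 0.0009095 m/day.
Seepage velocity v = q / n_e = 0.0009095 / 0.11 = 0.008268 m/day.

0.00827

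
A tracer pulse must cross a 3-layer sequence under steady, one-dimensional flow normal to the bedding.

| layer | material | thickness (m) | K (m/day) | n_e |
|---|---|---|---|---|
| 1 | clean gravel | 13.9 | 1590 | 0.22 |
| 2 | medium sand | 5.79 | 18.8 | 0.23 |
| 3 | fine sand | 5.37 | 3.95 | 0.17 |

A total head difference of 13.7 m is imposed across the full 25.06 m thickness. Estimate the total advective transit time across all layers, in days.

0.649

With flow normal to the layers, continuity requires the same specific discharge q through every layer.
Σ(b_i/K_i) = 13.9/1590 + 5.79/18.8 + 5.37/3.95 = 1.676 d.
q = Δh / Σ(b_i/K_i) = 13.7 / 1.676 = 8.173 m/day.
In each layer the seepage velocity is v_i = q/n_i, so the layer transit time is t_i = b_i·n_i / q:
  layer 1 (clean gravel): t_1 = 13.9 × 0.22 / 8.173 = 0.3742 d
  layer 2 (medium sand): t_2 = 5.79 × 0.23 / 8.173 = 0.1629 d
  layer 3 (fine sand): t_3 = 5.37 × 0.17 / 8.173 = 0.1117 d
Total t = Σ t_i = 0.6488 days.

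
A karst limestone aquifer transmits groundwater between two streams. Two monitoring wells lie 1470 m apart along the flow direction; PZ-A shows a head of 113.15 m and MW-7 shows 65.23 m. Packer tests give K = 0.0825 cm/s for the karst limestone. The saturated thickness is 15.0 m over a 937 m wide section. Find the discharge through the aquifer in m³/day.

Convert K: 0.0825 cm/s × 864 = 71.28 m/day.
Cross-sectional area A = 937 × 15.0 = 14055 m².
Hydraulic gradient i = (113.15 − 65.23) / 1470 = 47.92 / 1470 = 0.03260.
Darcy's law: Q = K · A · i = 71.28 × 14055 × 0.03260 = 32659 m³/day.

32700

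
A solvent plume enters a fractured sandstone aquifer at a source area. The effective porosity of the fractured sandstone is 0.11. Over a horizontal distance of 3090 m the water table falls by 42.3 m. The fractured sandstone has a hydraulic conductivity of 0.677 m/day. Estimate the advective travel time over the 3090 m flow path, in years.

Hydraulic gradient i = Δh / L = 42.3 / 3090 = 0.01369.
Darcy flux q = K · i = 0.6770 × 0.01369 = 0.009268 m/day.
Seepage velocity v = q / n_e = 0.009268 / 0.11 = 0.08425 m/day.
Travel time t = L / v = 3090 / 0.08425 = 36676 days = 100.4 years.

100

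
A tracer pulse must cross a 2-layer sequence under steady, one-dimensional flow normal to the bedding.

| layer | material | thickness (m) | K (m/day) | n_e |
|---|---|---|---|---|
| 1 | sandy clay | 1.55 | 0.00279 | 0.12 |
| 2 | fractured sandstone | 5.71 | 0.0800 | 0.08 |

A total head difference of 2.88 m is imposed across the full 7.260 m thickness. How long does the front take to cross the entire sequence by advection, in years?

0.383

With flow normal to the layers, continuity requires the same specific discharge q through every layer.
Σ(b_i/K_i) = 1.55/0.00279 + 5.71/0.0800 = 626.9 d.
q = Δh / Σ(b_i/K_i) = 2.88 / 626.9 = 0.004594 m/day.
In each layer the seepage velocity is v_i = q/n_i, so the layer transit time is t_i = b_i·n_i / q:
  layer 1 (sandy clay): t_1 = 1.55 × 0.12 / 0.004594 = 40.49 d
  layer 2 (fractured sandstone): t_2 = 5.71 × 0.08 / 0.004594 = 99.44 d
Total t = Σ t_i = 139.9 days = 0.3831 years.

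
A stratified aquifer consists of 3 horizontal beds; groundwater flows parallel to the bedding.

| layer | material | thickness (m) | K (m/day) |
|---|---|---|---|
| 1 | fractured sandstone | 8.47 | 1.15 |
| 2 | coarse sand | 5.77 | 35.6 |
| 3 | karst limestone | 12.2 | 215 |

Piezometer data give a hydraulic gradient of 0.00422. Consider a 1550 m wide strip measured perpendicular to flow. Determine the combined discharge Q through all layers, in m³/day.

18600

Flow is parallel to layering, so each bed carries its own Darcy discharge and the transmissivities add.
Σ(K_i·b_i) = 1.15×8.47 + 35.6×5.77 + 215×12.2 = 2838 m²/day.
Hydraulic gradient i = 0.00422.
Q = Σ(K_i·b_i) · W · i = 2838 × 1550 × 0.004220 = 18564 m³/day.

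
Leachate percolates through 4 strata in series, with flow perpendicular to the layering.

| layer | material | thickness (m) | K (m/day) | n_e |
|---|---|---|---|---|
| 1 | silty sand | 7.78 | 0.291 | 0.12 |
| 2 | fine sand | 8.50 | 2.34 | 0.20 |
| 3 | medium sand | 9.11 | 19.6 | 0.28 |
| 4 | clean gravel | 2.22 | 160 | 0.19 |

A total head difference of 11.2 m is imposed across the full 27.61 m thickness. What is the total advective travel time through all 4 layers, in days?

With flow normal to the layers, continuity requires the same specific discharge q through every layer.
Σ(b_i/K_i) = 7.78/0.291 + 8.50/2.34 + 9.11/19.6 + 2.22/160 = 30.85 d.
q = Δh / Σ(b_i/K_i) = 11.2 / 30.85 = 0.3631 m/day.
In each layer the seepage velocity is v_i = q/n_i, so the layer transit time is t_i = b_i·n_i / q:
  layer 1 (silty sand): t_1 = 7.78 × 0.12 / 0.3631 = 2.571 d
  layer 2 (fine sand): t_2 = 8.50 × 0.20 / 0.3631 = 4.682 d
  layer 3 (medium sand): t_3 = 9.11 × 0.28 / 0.3631 = 7.025 d
  layer 4 (clean gravel): t_4 = 2.22 × 0.19 / 0.3631 = 1.162 d
Total t = Σ t_i = 15.44 days.

15.4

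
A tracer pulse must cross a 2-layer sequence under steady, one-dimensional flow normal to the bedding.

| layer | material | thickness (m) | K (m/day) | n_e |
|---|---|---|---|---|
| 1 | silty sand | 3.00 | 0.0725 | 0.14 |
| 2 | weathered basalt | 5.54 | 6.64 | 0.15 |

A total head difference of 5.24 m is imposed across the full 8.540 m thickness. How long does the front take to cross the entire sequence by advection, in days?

With flow normal to the layers, continuity requires the same specific discharge q through every layer.
Σ(b_i/K_i) = 3.00/0.0725 + 5.54/6.64 = 42.21 d.
q = Δh / Σ(b_i/K_i) = 5.24 / 42.21 = 0.1241 m/day.
In each layer the seepage velocity is v_i = q/n_i, so the layer transit time is t_i = b_i·n_i / q:
  layer 1 (silty sand): t_1 = 3.00 × 0.14 / 0.1241 = 3.384 d
  layer 2 (weathered basalt): t_2 = 5.54 × 0.15 / 0.1241 = 6.695 d
Total t = Σ t_i = 10.08 days.

10.1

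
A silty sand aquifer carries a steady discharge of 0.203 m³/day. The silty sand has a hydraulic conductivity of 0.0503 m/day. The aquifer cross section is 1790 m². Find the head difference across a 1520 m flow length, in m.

3.43

From Q = K·A·i, i = Q / (K·A) = 0.203 / (0.05030 × 1790) = 0.002255.
Head loss Δh = i · L = 0.002255 × 1520 = 3.427 m.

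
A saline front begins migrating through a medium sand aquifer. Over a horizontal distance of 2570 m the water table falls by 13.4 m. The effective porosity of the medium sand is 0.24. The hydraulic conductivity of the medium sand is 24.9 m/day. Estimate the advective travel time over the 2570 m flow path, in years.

Hydraulic gradient i = Δh / L = 13.4 / 2570 = 0.005214.
Darcy flux q = K · i = 24.90 × 0.005214 = 0.1298 m/day.
Seepage velocity v = q / n_e = 0.1298 / 0.24 = 0.5410 m/day.
Travel time t = L / v = 2570 / 0.5410 = 4751 days = 13.01 years.

13.0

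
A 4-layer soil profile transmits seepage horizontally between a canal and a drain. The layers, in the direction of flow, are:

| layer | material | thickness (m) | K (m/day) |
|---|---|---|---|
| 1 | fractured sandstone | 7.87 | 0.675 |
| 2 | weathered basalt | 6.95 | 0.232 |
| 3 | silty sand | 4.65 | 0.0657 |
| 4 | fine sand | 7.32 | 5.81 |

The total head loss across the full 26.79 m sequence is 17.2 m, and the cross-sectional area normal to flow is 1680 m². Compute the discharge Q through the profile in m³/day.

254

Flow is perpendicular to layering, so the layers act in series and the equivalent K is the thickness-weighted harmonic mean.
Total thickness L = 7.87 + 6.95 + 4.65 + 7.32 = 26.79 m.
Σ(b_i/K_i) = 7.87/0.675 + 6.95/0.232 + 4.65/0.0657 + 7.32/5.81 = 113.7 d.
K_eq = L / Σ(b_i/K_i) = 26.79 / 113.7 = 0.2357 m/day.
Q = K_eq · A · (Δh/L) = 0.2357 × 1680 × (17.2/26.79) = 254.2 m³/day.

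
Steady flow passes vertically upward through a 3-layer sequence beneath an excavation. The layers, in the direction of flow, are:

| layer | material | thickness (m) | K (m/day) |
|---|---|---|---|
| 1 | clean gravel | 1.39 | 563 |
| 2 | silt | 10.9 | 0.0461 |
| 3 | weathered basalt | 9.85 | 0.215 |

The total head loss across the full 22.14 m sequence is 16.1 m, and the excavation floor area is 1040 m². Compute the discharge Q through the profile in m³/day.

Flow is perpendicular to layering, so the layers act in series and the equivalent K is the thickness-weighted harmonic mean.
Total thickness L = 1.39 + 10.9 + 9.85 = 22.14 m.
Σ(b_i/K_i) = 1.39/563 + 10.9/0.0461 + 9.85/0.215 = 282.3 d.
K_eq = L / Σ(b_i/K_i) = 22.14 / 282.3 = 0.07844 m/day.
Q = K_eq · A · (Δh/L) = 0.07844 × 1040 × (16.1/22.14) = 59.32 m³/day.

59.3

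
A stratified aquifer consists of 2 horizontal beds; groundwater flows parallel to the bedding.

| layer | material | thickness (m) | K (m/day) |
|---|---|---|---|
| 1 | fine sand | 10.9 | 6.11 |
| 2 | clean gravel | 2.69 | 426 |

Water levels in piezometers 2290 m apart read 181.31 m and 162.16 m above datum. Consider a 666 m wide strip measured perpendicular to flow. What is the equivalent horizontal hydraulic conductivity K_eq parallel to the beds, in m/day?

89.2

Flow is parallel to layering, so each bed carries its own Darcy discharge and the transmissivities add.
Σ(K_i·b_i) = 6.11×10.9 + 426×2.69 = 1213 m²/day.
Total thickness b = 13.59 m, so K_eq = Σ(K_i·b_i)/b = 89.22 m/day.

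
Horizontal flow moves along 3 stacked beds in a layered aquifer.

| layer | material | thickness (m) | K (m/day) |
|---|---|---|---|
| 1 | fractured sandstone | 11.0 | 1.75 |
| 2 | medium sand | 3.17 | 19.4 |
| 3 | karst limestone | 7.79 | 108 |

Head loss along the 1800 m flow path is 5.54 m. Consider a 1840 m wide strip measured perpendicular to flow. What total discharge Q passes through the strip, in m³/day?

Flow is parallel to layering, so each bed carries its own Darcy discharge and the transmissivities add.
Σ(K_i·b_i) = 1.75×11.0 + 19.4×3.17 + 108×7.79 = 922.1 m²/day.
Hydraulic gradient i = Δh / L = 5.54 / 1800 = 0.003078.
Q = Σ(K_i·b_i) · W · i = 922.1 × 1840 × 0.003078 = 5222 m³/day.

5220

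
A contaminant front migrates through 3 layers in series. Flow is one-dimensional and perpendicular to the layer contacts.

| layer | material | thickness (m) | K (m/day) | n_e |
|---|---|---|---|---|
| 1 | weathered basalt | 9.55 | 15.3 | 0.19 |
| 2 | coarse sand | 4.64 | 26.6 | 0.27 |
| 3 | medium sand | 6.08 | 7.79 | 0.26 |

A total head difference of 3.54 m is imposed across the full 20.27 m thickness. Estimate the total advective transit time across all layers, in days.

With flow normal to the layers, continuity requires the same specific discharge q through every layer.
Σ(b_i/K_i) = 9.55/15.3 + 4.64/26.6 + 6.08/7.79 = 1.579 d.
q = Δh / Σ(b_i/K_i) = 3.54 / 1.579 = 2.242 m/day.
In each layer the seepage velocity is v_i = q/n_i, so the layer transit time is t_i = b_i·n_i / q:
  layer 1 (weathered basalt): t_1 = 9.55 × 0.19 / 2.242 = 0.8094 d
  layer 2 (coarse sand): t_2 = 4.64 × 0.27 / 2.242 = 0.5588 d
  layer 3 (medium sand): t_3 = 6.08 × 0.26 / 2.242 = 0.7052 d
Total t = Σ t_i = 2.073 days.

2.07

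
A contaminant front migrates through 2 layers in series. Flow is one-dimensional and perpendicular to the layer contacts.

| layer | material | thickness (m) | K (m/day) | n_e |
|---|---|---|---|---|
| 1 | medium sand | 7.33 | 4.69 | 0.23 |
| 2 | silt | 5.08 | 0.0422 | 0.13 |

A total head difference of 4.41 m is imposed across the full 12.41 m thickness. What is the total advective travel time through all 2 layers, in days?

With flow normal to the layers, continuity requires the same specific discharge q through every layer.
Σ(b_i/K_i) = 7.33/4.69 + 5.08/0.0422 = 121.9 d.
q = Δh / Σ(b_i/K_i) = 4.41 / 121.9 = 0.03616 m/day.
In each layer the seepage velocity is v_i = q/n_i, so the layer transit time is t_i = b_i·n_i / q:
  layer 1 (medium sand): t_1 = 7.33 × 0.23 / 0.03616 = 46.62 d
  layer 2 (silt): t_2 = 5.08 × 0.13 / 0.03616 = 18.26 d
Total t = Σ t_i = 64.88 days.

64.9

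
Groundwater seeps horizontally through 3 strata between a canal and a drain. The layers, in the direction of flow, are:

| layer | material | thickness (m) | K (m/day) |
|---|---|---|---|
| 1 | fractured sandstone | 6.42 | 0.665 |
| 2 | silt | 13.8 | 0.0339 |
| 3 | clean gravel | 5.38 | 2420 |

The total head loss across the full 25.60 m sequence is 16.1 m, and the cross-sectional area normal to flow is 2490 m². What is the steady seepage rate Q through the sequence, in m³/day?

96.2

Flow is perpendicular to layering, so the layers act in series and the equivalent K is the thickness-weighted harmonic mean.
Total thickness L = 6.42 + 13.8 + 5.38 = 25.60 m.
Σ(b_i/K_i) = 6.42/0.665 + 13.8/0.0339 + 5.38/2420 = 416.7 d.
K_eq = L / Σ(b_i/K_i) = 25.60 / 416.7 = 0.06143 m/day.
Q = K_eq · A · (Δh/L) = 0.06143 × 2490 × (16.1/25.60) = 96.20 m³/day.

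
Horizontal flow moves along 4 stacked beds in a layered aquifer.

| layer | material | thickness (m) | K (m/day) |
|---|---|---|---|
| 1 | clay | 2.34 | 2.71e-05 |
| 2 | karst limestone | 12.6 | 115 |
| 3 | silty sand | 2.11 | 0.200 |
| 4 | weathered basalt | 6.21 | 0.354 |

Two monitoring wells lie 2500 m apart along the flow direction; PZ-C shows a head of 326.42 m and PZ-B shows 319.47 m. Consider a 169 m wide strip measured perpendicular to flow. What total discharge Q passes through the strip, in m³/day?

682

Flow is parallel to layering, so each bed carries its own Darcy discharge and the transmissivities add.
Σ(K_i·b_i) = 2.71e-05×2.34 + 115×12.6 + 0.200×2.11 + 0.354×6.21 = 1452 m²/day.
Hydraulic gradient i = (326.42 − 319.47) / 2500 = 6.95 / 2500 = 0.002780.
Q = Σ(K_i·b_i) · W · i = 1452 × 169 × 0.002780 = 682.0 m³/day.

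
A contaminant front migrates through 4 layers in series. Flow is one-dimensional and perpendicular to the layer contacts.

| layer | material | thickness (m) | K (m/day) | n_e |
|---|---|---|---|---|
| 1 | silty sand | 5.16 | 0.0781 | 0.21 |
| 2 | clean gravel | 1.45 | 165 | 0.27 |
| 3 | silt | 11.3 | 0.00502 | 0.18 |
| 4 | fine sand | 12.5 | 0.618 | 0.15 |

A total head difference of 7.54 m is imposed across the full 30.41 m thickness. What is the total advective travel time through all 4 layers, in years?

With flow normal to the layers, continuity requires the same specific discharge q through every layer.
Σ(b_i/K_i) = 5.16/0.0781 + 1.45/165 + 11.3/0.00502 + 12.5/0.618 = 2337 d.
q = Δh / Σ(b_i/K_i) = 7.54 / 2337 = 0.003226 m/day.
In each layer the seepage velocity is v_i = q/n_i, so the layer transit time is t_i = b_i·n_i / q:
  layer 1 (silty sand): t_1 = 5.16 × 0.21 / 0.003226 = 335.9 d
  layer 2 (clean gravel): t_2 = 1.45 × 0.27 / 0.003226 = 121.4 d
  layer 3 (silt): t_3 = 11.3 × 0.18 / 0.003226 = 630.5 d
  layer 4 (fine sand): t_4 = 12.5 × 0.15 / 0.003226 = 581.2 d
Total t = Σ t_i = 1669 days = 4.569 years.

4.57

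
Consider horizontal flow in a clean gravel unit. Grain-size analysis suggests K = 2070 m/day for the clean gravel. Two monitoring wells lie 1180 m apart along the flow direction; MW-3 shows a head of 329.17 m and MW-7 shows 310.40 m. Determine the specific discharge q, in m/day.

32.9

Hydraulic gradient i = (329.17 − 310.40) / 1180 = 18.77 / 1180 = 0.01591.
Specific discharge q = K · i = 2070 × 0.01591 = 32.93 m/day.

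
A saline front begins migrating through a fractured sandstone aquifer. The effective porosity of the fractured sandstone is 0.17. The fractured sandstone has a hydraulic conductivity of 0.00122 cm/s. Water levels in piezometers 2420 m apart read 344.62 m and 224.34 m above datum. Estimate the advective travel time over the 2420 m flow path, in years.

Convert K: 0.00122 cm/s × 864 = 1.054 m/day.
Hydraulic gradient i = (344.62 − 224.34) / 2420 = 120.28 / 2420 = 0.04970.
Darcy flux q = K · i = 1.054 × 0.04970 = 0.05239 m/day.
Seepage velocity v = q / n_e = 0.05239 / 0.17 = 0.3082 m/day.
Travel time t = L / v = 2420 / 0.3082 = 7853 days = 21.50 years.

21.5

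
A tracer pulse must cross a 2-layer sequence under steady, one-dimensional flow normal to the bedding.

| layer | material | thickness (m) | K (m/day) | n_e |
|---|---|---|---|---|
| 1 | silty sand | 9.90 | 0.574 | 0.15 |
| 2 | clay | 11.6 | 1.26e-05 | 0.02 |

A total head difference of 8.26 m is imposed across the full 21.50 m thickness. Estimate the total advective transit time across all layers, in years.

With flow normal to the layers, continuity requires the same specific discharge q through every layer.
Σ(b_i/K_i) = 9.90/0.574 + 11.6/1.26e-05 = 9.207e+05 d.
q = Δh / Σ(b_i/K_i) = 8.26 / 9.207e+05 = 8.972e-06 m/day.
In each layer the seepage velocity is v_i = q/n_i, so the layer transit time is t_i = b_i·n_i / q:
  layer 1 (silty sand): t_1 = 9.90 × 0.15 / 8.972e-06 = 1.655e+05 d
  layer 2 (clay): t_2 = 11.6 × 0.02 / 8.972e-06 = 25859 d
Total t = Σ t_i = 1.914e+05 days = 524.0 years.

524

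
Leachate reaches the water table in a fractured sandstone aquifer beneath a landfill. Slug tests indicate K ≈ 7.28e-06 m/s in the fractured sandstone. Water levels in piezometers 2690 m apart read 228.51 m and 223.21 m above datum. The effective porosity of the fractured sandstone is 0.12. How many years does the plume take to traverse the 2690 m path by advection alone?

713

Convert K: 7.28e-06 m/s × 86400 = 0.6290 m/day.
Hydraulic gradient i = (228.51 − 223.21) / 2690 = 5.3 / 2690 = 0.001970.
Darcy flux q = K · i = 0.6290 × 0.001970 = 0.001239 m/day.
Seepage velocity v = q / n_e = 0.001239 / 0.12 = 0.01033 m/day.
Travel time t = L / v = 2690 / 0.01033 = 2.605e+05 days = 713.1 years.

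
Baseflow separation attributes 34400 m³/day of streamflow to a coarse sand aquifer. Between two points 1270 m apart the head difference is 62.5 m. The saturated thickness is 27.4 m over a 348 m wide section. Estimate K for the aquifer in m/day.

73.3

Cross-sectional area A = 348 × 27.4 = 9535 m².
Hydraulic gradient i = Δh / L = 62.5 / 1270 = 0.04921.
From Q = K·A·i, K = Q / (A·i) = 34400 / (9535 × 0.04921) = 73.31 m/day.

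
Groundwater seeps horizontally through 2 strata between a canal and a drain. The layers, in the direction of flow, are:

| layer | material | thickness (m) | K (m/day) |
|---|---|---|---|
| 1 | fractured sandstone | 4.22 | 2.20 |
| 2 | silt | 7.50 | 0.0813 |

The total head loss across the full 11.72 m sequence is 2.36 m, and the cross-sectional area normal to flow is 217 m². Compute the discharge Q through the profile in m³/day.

5.44

Flow is perpendicular to layering, so the layers act in series and the equivalent K is the thickness-weighted harmonic mean.
Total thickness L = 4.22 + 7.50 = 11.72 m.
Σ(b_i/K_i) = 4.22/2.20 + 7.50/0.0813 = 94.17 d.
K_eq = L / Σ(b_i/K_i) = 11.72 / 94.17 = 0.1245 m/day.
Q = K_eq · A · (Δh/L) = 0.1245 × 217 × (2.36/11.72) = 5.438 m³/day.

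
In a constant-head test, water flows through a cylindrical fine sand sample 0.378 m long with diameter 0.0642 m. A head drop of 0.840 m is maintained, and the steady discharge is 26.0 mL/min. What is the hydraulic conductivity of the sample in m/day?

Cross-sectional area A = π·(d/2)² = π × (0.0642/2)² = 0.003237 m².
Convert discharge: 26.0 mL/min = 4.333e-07 m³/s.
Darcy's law rearranged: K = Q·L / (A·Δh) = 4.333e-07 × 0.378 / (0.003237 × 0.840) = 6.024e-05 m/s = 5.205 m/day.

5.20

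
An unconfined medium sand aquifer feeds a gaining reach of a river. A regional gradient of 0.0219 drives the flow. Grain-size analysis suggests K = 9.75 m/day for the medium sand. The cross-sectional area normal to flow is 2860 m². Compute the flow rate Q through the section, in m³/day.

611

Hydraulic gradient i = 0.0219.
Darcy's law: Q = K · A · i = 9.750 × 2860 × 0.02190 = 610.7 m³/day.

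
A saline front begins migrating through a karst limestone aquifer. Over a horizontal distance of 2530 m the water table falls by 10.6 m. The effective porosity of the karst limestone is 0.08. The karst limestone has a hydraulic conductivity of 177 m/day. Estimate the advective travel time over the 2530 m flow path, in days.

273

Hydraulic gradient i = Δh / L = 10.6 / 2530 = 0.004190.
Darcy flux q = K · i = 177.0 × 0.004190 = 0.7416 m/day.
Seepage velocity v = q / n_e = 0.7416 / 0.08 = 9.270 m/day.
Travel time t = L / v = 2530 / 9.270 = 272.9 days.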